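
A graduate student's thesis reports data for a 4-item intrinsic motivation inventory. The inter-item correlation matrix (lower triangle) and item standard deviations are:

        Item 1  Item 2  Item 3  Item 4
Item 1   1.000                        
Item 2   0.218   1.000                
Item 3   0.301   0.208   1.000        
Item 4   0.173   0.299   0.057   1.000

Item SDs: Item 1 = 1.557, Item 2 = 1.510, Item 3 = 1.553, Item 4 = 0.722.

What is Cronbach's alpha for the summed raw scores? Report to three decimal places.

Cronbach's alpha = 0.503

Σσ²ᵢ = 1.557² + 1.510² + 1.553² + 0.722² = 7.6374
Covariances σ_ij = r_ij · s_i · s_j:
  σ(Item 1,Item 2) = 0.218 × 1.557 × 1.510 = 0.5125
  σ(Item 1,Item 3) = 0.301 × 1.557 × 1.553 = 0.7278
  σ(Item 1,Item 4) = 0.173 × 1.557 × 0.722 = 0.1945
  σ(Item 2,Item 3) = 0.208 × 1.510 × 1.553 = 0.4878
  σ(Item 2,Item 4) = 0.299 × 1.510 × 0.722 = 0.3260
  σ(Item 3,Item 4) = 0.057 × 1.553 × 0.722 = 0.0639
σ²_T = Σσ²ᵢ + 2·Σσ_ij = 7.6374 + 2 × 2.3125 = 12.2624
α = (4/3)·(1 − 7.6374/12.2624) = 0.503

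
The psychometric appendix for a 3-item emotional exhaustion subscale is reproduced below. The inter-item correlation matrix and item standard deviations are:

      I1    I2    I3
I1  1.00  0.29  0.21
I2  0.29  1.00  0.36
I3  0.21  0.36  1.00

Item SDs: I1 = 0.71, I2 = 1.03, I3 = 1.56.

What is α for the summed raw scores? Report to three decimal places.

Σσ²ᵢ = 0.71² + 1.03² + 1.56² = 3.9986
Covariances σ_ij = r_ij · s_i · s_j:
  σ(I1,I2) = 0.29 × 0.71 × 1.03 = 0.2121
  σ(I1,I3) = 0.21 × 0.71 × 1.56 = 0.2326
  σ(I2,I3) = 0.36 × 1.03 × 1.56 = 0.5784
σ²_T = Σσ²ᵢ + 2·Σσ_ij = 3.9986 + 2 × 1.0231 = 6.0448
α = (3/2)·(1 − 3.9986/6.0448) = 0.508

α = 0.508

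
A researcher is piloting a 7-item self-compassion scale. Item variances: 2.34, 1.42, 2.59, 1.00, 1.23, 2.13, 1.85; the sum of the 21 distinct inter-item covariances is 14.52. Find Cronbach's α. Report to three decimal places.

sum of item variances = 2.34 + 1.42 + 2.59 + 1.00 + 1.23 + 2.13 + 1.85 = 12.56
Sum of distinct covariances = 14.52
total variance = sum of item variances + 2·Σcov = 12.56 + 2 × 14.52 = 41.60
α = (7/6)·(1 − 12.56/41.60) = 0.814

α = 0.814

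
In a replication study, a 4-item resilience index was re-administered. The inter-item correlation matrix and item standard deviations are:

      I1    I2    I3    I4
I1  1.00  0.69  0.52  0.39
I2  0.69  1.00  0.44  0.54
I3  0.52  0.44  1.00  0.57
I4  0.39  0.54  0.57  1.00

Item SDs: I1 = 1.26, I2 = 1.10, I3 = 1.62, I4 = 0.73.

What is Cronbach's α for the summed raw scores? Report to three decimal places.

Cronbach's α = 0.785

Σσ²ᵢ = 1.26² + 1.10² + 1.62² + 0.73² = 5.9549
Covariances σ_ij = r_ij · s_i · s_j:
  σ(I1,I2) = 0.69 × 1.26 × 1.10 = 0.9563
  σ(I1,I3) = 0.52 × 1.26 × 1.62 = 1.0614
  σ(I1,I4) = 0.39 × 1.26 × 0.73 = 0.3587
  σ(I2,I3) = 0.44 × 1.10 × 1.62 = 0.7841
  σ(I2,I4) = 0.54 × 1.10 × 0.73 = 0.4336
  σ(I3,I4) = 0.57 × 1.62 × 0.73 = 0.6741
σ²_T = Σσ²ᵢ + 2·Σσ_ij = 5.9549 + 2 × 4.2682 = 14.4913
α = (4/3)·(1 − 5.9549/14.4913) = 0.785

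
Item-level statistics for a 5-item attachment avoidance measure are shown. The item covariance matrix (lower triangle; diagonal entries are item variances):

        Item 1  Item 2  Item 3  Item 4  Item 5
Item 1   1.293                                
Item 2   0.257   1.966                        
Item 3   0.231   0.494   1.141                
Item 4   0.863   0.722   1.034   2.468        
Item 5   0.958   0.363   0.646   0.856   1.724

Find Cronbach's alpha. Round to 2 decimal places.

Cronbach's alpha = 0.75

Σσ²ᵢ = 1.293 + 1.966 + 1.141 + 2.468 + 1.724 = 8.592
Sum of the distinct covariances = 6.424
total variance = 8.592 + 2 × 6.424 = 21.440
α = (k/(k−1))·(1 − Σσ²ᵢ/total variance) = (5/4)·(1 − 8.592/21.440) = 0.75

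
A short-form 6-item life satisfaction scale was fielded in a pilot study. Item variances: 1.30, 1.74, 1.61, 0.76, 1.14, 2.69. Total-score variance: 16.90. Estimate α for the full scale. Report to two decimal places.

α = 0.54

sum of item variances = 1.30 + 1.74 + 1.61 + 0.76 + 1.14 + 2.69 = 9.24
α = (k/(k−1))·(1 − sum of item variances/σ²_total) = (6/5)·(1 − 9.24/16.90) = 0.54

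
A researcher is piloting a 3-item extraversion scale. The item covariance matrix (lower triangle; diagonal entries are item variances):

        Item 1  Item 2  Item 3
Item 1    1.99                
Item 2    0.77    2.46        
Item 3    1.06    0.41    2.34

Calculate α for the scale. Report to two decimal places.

Σσ²ᵢ = 1.99 + 2.46 + 2.34 = 6.79
Sum of the distinct covariances = 2.24
Var(T) = 6.79 + 2 × 2.24 = 11.27
α = (k/(k−1))·(1 − Σσ²ᵢ/Var(T)) = (3/2)·(1 − 6.79/11.27) = 0.60

α = 0.60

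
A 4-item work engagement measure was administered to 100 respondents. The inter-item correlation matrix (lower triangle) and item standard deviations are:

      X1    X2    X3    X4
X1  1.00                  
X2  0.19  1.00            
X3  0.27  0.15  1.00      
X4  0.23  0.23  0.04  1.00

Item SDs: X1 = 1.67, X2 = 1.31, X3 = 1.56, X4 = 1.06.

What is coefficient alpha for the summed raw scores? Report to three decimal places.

Σσ²ᵢ = 1.67² + 1.31² + 1.56² + 1.06² = 8.0622
Covariances σ_ij = r_ij · s_i · s_j:
  σ(X1,X2) = 0.19 × 1.67 × 1.31 = 0.4157
  σ(X1,X3) = 0.27 × 1.67 × 1.56 = 0.7034
  σ(X1,X4) = 0.23 × 1.67 × 1.06 = 0.4071
  σ(X2,X3) = 0.15 × 1.31 × 1.56 = 0.3065
  σ(X2,X4) = 0.23 × 1.31 × 1.06 = 0.3194
  σ(X3,X4) = 0.04 × 1.56 × 1.06 = 0.0661
σ²_T = Σσ²ᵢ + 2·Σσ_ij = 8.0622 + 2 × 2.2182 = 12.4986
α = (4/3)·(1 − 8.0622/12.4986) = 0.473

coefficient alpha = 0.473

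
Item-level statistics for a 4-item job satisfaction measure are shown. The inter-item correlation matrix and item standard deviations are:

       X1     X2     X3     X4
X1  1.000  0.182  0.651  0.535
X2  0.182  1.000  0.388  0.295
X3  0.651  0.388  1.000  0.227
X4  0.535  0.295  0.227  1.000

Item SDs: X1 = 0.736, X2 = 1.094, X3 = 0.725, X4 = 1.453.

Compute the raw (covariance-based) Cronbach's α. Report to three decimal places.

Σσ²ᵢ = 0.736² + 1.094² + 0.725² + 1.453² = 4.3754
Covariances σ_ij = r_ij · s_i · s_j:
  σ(X1,X2) = 0.182 × 0.736 × 1.094 = 0.1465
  σ(X1,X3) = 0.651 × 0.736 × 0.725 = 0.3474
  σ(X1,X4) = 0.535 × 0.736 × 1.453 = 0.5721
  σ(X2,X3) = 0.388 × 1.094 × 0.725 = 0.3077
  σ(X2,X4) = 0.295 × 1.094 × 1.453 = 0.4689
  σ(X3,X4) = 0.227 × 0.725 × 1.453 = 0.2391
σ²_T = Σσ²ᵢ + 2·Σσ_ij = 4.3754 + 2 × 2.0817 = 8.5388
α = (4/3)·(1 − 4.3754/8.5388) = 0.650

α = 0.650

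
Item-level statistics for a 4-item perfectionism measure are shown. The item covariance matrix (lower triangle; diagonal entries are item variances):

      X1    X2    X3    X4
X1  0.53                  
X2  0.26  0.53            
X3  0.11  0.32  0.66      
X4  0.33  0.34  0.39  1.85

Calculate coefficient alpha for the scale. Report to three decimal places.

α = 0.660

Σσᵢ² = 0.53 + 0.53 + 0.66 + 1.85 = 3.57
Sum of off-diagonal covariances = 1.75
total variance = 3.57 + 2 × 1.75 = 7.07
α = (k/(k−1))·(1 − Σσᵢ²/total variance) = (4/3)·(1 − 3.57/7.07) = 0.660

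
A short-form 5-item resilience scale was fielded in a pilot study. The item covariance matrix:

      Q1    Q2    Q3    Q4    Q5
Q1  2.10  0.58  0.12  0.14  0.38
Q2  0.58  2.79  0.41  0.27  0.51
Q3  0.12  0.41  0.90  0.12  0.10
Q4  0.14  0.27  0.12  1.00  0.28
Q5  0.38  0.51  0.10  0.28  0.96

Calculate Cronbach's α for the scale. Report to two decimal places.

α = 0.54

Σσ²ᵢ = 2.10 + 2.79 + 0.90 + 1.00 + 0.96 = 7.75
Sum of the distinct covariances = 2.91
total variance = 7.75 + 2 × 2.91 = 13.57
α = (k/(k−1))·(1 − Σσ²ᵢ/total variance) = (5/4)·(1 − 7.75/13.57) = 0.54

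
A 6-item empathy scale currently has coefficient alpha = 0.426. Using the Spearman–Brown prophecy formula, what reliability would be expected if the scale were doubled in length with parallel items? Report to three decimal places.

predicted reliability = 0.597

Length factor m = 2
α' = m·α / (1 + (m−1)·α)
   = 2 × 0.426 / (1 + (2 − 1) × 0.426)
   = 0.8520 / 1.4260 = 0.597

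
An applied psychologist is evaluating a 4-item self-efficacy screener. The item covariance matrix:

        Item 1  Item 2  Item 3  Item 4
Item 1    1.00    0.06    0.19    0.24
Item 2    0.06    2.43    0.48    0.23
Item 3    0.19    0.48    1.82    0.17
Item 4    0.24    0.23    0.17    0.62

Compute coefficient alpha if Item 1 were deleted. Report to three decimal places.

coefficient alpha = 0.398

Remaining items: Item 2, Item 3, Item 4 (k = 3).
sum of item variances = 2.43 + 1.82 + 0.62 = 4.87
Var(T) = 4.87 + 2 × 0.88 = 6.63
α (item deleted) = (3/2)·(1 − 4.87/6.63) = 0.398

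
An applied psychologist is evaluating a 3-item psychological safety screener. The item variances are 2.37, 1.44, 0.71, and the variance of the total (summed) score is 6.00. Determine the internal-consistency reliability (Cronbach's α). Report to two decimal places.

sum of item variances = 2.37 + 1.44 + 0.71 = 4.52
α = (k/(k−1))·(1 − sum of item variances/σ²_total) = (3/2)·(1 − 4.52/6.00) = 0.37

α = 0.37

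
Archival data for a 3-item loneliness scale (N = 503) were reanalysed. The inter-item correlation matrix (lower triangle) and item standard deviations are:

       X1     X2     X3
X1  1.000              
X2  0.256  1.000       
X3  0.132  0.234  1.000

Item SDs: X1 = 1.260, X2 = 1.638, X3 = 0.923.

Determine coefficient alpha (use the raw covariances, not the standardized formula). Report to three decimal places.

coefficient alpha = 0.432

Σσ²ᵢ = 1.260² + 1.638² + 0.923² = 5.1226
Covariances σ_ij = r_ij · s_i · s_j:
  σ(X1,X2) = 0.256 × 1.260 × 1.638 = 0.5284
  σ(X1,X3) = 0.132 × 1.260 × 0.923 = 0.1535
  σ(X2,X3) = 0.234 × 1.638 × 0.923 = 0.3538
σ²_T = Σσ²ᵢ + 2·Σσ_ij = 5.1226 + 2 × 1.0357 = 7.1940
α = (3/2)·(1 − 5.1226/7.1940) = 0.432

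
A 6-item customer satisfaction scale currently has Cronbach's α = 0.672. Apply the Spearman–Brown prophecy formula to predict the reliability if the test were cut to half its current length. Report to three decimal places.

Length factor m = 1/2
α' = m·α / (1 − (1−m)·α)
   = 1/2 × 0.672 / (1 − (1 − 1/2) × 0.672)
   = 0.3360 / 0.6640 = 0.506

predicted reliability = 0.506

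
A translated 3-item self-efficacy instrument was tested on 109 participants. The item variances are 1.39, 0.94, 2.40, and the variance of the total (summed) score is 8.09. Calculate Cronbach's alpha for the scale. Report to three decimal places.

Σσ²ᵢ = 1.39 + 0.94 + 2.40 = 4.73
α = (k/(k−1))·(1 − Σσ²ᵢ/total variance) = (3/2)·(1 − 4.73/8.09) = 0.623

Cronbach's alpha = 0.623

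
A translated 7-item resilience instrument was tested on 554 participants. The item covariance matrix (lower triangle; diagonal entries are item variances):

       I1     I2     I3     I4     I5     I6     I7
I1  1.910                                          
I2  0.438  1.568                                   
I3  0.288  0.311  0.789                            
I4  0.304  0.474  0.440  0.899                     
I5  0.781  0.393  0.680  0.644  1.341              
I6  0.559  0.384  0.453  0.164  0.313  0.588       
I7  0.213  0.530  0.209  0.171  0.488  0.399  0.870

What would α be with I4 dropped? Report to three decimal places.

α = 0.775

Remaining items: I1, I2, I3, I5, I6, I7 (k = 6).
Σσᵢ² = 1.910 + 1.568 + 0.789 + 1.341 + 0.588 + 0.870 = 7.066
total variance = 7.066 + 2 × 6.439 = 19.944
α (item deleted) = (6/5)·(1 − 7.066/19.944) = 0.775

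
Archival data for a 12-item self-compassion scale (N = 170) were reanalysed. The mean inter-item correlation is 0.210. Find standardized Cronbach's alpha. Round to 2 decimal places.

standardized Cronbach's alpha = 0.76

Standardized α = k·r̄ / (1 + (k−1)·r̄) = 12 × 0.210 / (1 + 11 × 0.210)
  = 2.5200 / 3.3100 = 0.76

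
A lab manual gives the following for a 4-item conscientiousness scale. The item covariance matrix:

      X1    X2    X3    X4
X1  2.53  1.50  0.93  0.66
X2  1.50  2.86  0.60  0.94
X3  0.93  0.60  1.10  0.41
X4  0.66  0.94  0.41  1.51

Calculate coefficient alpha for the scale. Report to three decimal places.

α = 0.743

Σσᵢ² = 2.53 + 2.86 + 1.10 + 1.51 = 8.00
Σ_{i<j} σ_ij = 5.04
total variance = 8.00 + 2 × 5.04 = 18.08
α = (k/(k−1))·(1 − Σσᵢ²/total variance) = (4/3)·(1 − 8.00/18.08) = 0.743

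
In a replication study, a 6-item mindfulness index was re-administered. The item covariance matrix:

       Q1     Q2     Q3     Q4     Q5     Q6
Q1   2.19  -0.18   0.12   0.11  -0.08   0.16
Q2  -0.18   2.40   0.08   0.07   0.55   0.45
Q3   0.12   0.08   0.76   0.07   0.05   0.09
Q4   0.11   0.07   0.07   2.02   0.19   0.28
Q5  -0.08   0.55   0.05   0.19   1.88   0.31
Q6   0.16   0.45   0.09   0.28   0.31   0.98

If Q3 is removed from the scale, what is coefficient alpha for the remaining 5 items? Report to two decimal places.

Remaining items: Q1, Q2, Q4, Q5, Q6 (k = 5).
ΣVar(i) = 2.19 + 2.40 + 2.02 + 1.88 + 0.98 = 9.47
σ²_T = 9.47 + 2 × 1.86 = 13.19
α (item deleted) = (5/4)·(1 − 9.47/13.19) = 0.35

coefficient alpha = 0.35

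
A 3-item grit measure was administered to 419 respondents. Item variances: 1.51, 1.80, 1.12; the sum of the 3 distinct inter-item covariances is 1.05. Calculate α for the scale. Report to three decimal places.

α = 0.482

ΣVar(i) = 1.51 + 1.80 + 1.12 = 4.43
Sum of distinct covariances = 1.05
σ²_T = ΣVar(i) + 2·Σcov = 4.43 + 2 × 1.05 = 6.53
α = (3/2)·(1 − 4.43/6.53) = 0.482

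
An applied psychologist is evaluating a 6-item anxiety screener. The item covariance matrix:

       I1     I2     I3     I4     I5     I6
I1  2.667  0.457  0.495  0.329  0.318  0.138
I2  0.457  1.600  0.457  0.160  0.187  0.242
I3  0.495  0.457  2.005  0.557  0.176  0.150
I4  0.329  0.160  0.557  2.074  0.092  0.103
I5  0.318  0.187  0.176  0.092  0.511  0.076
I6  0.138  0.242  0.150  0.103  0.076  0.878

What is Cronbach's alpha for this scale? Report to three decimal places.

Cronbach's alpha = 0.537

Σσ²ᵢ = 2.667 + 1.600 + 2.005 + 2.074 + 0.511 + 0.878 = 9.735
Sum of the distinct covariances = 3.937
Var(T) = 9.735 + 2 × 3.937 = 17.609
α = (k/(k−1))·(1 − Σσ²ᵢ/Var(T)) = (6/5)·(1 − 9.735/17.609) = 0.537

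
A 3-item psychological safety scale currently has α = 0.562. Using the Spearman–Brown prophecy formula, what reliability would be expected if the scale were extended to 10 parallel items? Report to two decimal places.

Length factor m = 10/3 = 3.3333
α' = m·α / (1 + (m−1)·α)
   = 10/3 × 0.562 / (1 + (10/3 − 1) × 0.562)
   = 1.8733 / 2.3113 = 0.81

predicted reliability = 0.81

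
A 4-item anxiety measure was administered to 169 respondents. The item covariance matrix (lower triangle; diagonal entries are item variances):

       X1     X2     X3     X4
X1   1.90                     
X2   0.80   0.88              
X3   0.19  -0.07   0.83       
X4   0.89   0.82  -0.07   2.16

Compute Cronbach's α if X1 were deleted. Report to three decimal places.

Remaining items: X2, X3, X4 (k = 3).
sum of item variances = 0.88 + 0.83 + 2.16 = 3.87
σ²_T = 3.87 + 2 × 0.68 = 5.23
α (item deleted) = (3/2)·(1 − 3.87/5.23) = 0.390

α = 0.390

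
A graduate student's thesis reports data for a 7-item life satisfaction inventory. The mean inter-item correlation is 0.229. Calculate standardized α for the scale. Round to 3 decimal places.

α = 0.675

Standardized α = k·r̄ / (1 + (k−1)·r̄) = 7 × 0.229 / (1 + 6 × 0.229)
  = 1.6030 / 2.3740 = 0.675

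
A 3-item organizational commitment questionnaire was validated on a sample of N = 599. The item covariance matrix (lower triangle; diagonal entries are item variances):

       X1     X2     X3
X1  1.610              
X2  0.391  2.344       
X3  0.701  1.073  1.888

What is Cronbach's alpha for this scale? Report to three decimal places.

Σσᵢ² = 1.610 + 2.344 + 1.888 = 5.842
Sum of off-diagonal covariances = 2.165
σ²_total = 5.842 + 2 × 2.165 = 10.172
α = (k/(k−1))·(1 − Σσᵢ²/σ²_total) = (3/2)·(1 − 5.842/10.172) = 0.639

Cronbach's alpha = 0.639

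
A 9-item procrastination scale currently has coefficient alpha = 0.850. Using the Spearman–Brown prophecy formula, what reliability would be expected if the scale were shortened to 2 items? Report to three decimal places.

predicted reliability = 0.557

Length factor m = 2/9 = 0.2222
α' = m·α / (1 − (1−m)·α)
   = 2/9 × 0.850 / (1 − (1 − 2/9) × 0.850)
   = 0.1889 / 0.3389 = 0.557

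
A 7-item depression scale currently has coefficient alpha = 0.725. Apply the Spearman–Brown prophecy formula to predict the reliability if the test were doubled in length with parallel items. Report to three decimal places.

Length factor m = 2
α' = m·α / (1 + (m−1)·α)
   = 2 × 0.725 / (1 + (2 − 1) × 0.725)
   = 1.4500 / 1.7250 = 0.841

predicted reliability = 0.841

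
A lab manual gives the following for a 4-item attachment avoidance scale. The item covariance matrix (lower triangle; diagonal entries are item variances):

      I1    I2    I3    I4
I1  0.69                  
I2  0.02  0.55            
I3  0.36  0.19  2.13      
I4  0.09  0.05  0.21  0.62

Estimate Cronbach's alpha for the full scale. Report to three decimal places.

α = 0.421

sum of item variances = 0.69 + 0.55 + 2.13 + 0.62 = 3.99
Sum of the distinct covariances = 0.92
σ²_T = 3.99 + 2 × 0.92 = 5.83
α = (k/(k−1))·(1 − sum of item variances/σ²_T) = (4/3)·(1 − 3.99/5.83) = 0.421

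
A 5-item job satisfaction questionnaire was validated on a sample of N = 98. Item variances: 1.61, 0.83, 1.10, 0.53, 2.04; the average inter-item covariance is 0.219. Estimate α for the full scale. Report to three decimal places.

ΣVar(i) = 1.61 + 0.83 + 1.10 + 0.53 + 2.04 = 6.11
Sum of the 10 distinct covariances = 10 × 0.219 = 2.190
Var(T) = ΣVar(i) + 2·Σcov = 6.11 + 2 × 2.190 = 10.490
α = (5/4)·(1 − 6.11/10.490) = 0.522

α = 0.522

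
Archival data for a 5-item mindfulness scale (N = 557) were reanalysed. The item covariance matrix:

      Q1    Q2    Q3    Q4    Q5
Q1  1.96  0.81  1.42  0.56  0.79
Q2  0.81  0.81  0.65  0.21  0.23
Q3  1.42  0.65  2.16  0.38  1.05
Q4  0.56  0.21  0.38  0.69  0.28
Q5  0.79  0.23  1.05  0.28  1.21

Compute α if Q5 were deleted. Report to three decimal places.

Remaining items: Q1, Q2, Q3, Q4 (k = 4).
Σσ²ᵢ = 1.96 + 0.81 + 2.16 + 0.69 = 5.62
total variance = 5.62 + 2 × 4.03 = 13.68
α (item deleted) = (4/3)·(1 − 5.62/13.68) = 0.786

α = 0.786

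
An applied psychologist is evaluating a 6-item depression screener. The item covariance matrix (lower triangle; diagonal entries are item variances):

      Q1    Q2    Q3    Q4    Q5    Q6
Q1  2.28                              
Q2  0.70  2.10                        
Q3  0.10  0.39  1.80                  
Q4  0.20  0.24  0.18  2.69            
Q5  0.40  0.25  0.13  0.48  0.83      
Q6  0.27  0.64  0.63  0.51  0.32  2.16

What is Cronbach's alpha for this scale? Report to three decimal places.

Cronbach's alpha = 0.574

Σσ²ᵢ = 2.28 + 2.10 + 1.80 + 2.69 + 0.83 + 2.16 = 11.86
Sum of the distinct covariances = 5.44
σ²_T = 11.86 + 2 × 5.44 = 22.74
α = (k/(k−1))·(1 − Σσ²ᵢ/σ²_T) = (6/5)·(1 − 11.86/22.74) = 0.574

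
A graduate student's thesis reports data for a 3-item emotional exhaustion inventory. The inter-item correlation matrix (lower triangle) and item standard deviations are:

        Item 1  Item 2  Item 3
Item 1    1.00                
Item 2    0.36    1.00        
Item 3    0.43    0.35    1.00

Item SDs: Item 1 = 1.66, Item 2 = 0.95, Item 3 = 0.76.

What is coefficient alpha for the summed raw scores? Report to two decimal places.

α = 0.59

Σσ²ᵢ = 1.66² + 0.95² + 0.76² = 4.2357
Covariances σ_ij = r_ij · s_i · s_j:
  σ(Item 1,Item 2) = 0.36 × 1.66 × 0.95 = 0.5677
  σ(Item 1,Item 3) = 0.43 × 1.66 × 0.76 = 0.5425
  σ(Item 2,Item 3) = 0.35 × 0.95 × 0.76 = 0.2527
σ²_T = Σσ²ᵢ + 2·Σσ_ij = 4.2357 + 2 × 1.3629 = 6.9615
α = (3/2)·(1 − 4.2357/6.9615) = 0.59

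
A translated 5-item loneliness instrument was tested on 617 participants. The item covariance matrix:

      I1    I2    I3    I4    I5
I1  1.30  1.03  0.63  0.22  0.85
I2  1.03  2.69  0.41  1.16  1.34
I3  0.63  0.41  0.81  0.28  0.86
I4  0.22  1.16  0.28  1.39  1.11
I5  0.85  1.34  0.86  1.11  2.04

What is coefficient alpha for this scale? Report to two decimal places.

α = 0.82

sum of item variances = 1.30 + 2.69 + 0.81 + 1.39 + 2.04 = 8.23
Σ_{i<j} σ_ij = 7.89
total variance = 8.23 + 2 × 7.89 = 24.01
α = (k/(k−1))·(1 − sum of item variances/total variance) = (5/4)·(1 − 8.23/24.01) = 0.82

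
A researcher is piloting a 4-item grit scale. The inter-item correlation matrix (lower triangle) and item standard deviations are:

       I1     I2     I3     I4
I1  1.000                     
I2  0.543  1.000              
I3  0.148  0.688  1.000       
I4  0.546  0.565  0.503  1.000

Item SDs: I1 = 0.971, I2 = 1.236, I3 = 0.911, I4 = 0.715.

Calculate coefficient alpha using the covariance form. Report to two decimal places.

α = 0.79

Σσ²ᵢ = 0.971² + 1.236² + 0.911² + 0.715² = 3.8117
Covariances σ_ij = r_ij · s_i · s_j:
  σ(I1,I2) = 0.543 × 0.971 × 1.236 = 0.6517
  σ(I1,I3) = 0.148 × 0.971 × 0.911 = 0.1309
  σ(I1,I4) = 0.546 × 0.971 × 0.715 = 0.3791
  σ(I2,I3) = 0.688 × 1.236 × 0.911 = 0.7747
  σ(I2,I4) = 0.565 × 1.236 × 0.715 = 0.4993
  σ(I3,I4) = 0.503 × 0.911 × 0.715 = 0.3276
σ²_T = Σσ²ᵢ + 2·Σσ_ij = 3.8117 + 2 × 2.7633 = 9.3383
α = (4/3)·(1 − 3.8117/9.3383) = 0.79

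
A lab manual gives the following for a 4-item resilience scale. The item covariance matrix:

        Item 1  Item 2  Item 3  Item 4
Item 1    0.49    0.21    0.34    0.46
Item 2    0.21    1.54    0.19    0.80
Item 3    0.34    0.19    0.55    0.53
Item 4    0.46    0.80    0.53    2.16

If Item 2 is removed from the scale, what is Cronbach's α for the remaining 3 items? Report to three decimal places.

Cronbach's α = 0.681

Remaining items: Item 1, Item 3, Item 4 (k = 3).
sum of item variances = 0.49 + 0.55 + 2.16 = 3.20
Var(T) = 3.20 + 2 × 1.33 = 5.86
α (item deleted) = (3/2)·(1 − 3.20/5.86) = 0.681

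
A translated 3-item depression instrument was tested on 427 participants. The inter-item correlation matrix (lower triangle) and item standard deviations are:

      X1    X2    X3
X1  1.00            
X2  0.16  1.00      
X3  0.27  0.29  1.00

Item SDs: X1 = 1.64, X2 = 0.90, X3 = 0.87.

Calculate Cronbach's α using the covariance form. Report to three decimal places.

Σσ²ᵢ = 1.64² + 0.90² + 0.87² = 4.2565
Covariances σ_ij = r_ij · s_i · s_j:
  σ(X1,X2) = 0.16 × 1.64 × 0.90 = 0.2362
  σ(X1,X3) = 0.27 × 1.64 × 0.87 = 0.3852
  σ(X2,X3) = 0.29 × 0.90 × 0.87 = 0.2271
σ²_T = Σσ²ᵢ + 2·Σσ_ij = 4.2565 + 2 × 0.8485 = 5.9535
α = (3/2)·(1 − 4.2565/5.9535) = 0.428

α = 0.428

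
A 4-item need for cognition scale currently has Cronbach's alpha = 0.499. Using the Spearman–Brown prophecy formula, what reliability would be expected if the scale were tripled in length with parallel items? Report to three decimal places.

Length factor m = 3
α' = m·α / (1 + (m−1)·α)
   = 3 × 0.499 / (1 + (3 − 1) × 0.499)
   = 1.4970 / 1.9980 = 0.749

predicted reliability = 0.749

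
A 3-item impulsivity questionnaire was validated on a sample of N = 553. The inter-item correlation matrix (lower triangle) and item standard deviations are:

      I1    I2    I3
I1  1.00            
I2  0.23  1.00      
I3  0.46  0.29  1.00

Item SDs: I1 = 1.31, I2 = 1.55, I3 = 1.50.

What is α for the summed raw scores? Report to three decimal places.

α = 0.587

Σσ²ᵢ = 1.31² + 1.55² + 1.50² = 6.3686
Covariances σ_ij = r_ij · s_i · s_j:
  σ(I1,I2) = 0.23 × 1.31 × 1.55 = 0.4670
  σ(I1,I3) = 0.46 × 1.31 × 1.50 = 0.9039
  σ(I2,I3) = 0.29 × 1.55 × 1.50 = 0.6742
σ²_T = Σσ²ᵢ + 2·Σσ_ij = 6.3686 + 2 × 2.0451 = 10.4588
α = (3/2)·(1 − 6.3686/10.4588) = 0.587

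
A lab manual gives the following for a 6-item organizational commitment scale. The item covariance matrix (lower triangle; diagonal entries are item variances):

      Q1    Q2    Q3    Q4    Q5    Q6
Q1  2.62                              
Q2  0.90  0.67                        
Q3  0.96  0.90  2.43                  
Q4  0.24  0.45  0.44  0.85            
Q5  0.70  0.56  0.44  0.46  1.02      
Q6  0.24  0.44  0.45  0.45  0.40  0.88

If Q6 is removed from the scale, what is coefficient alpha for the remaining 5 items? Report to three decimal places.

coefficient alpha = 0.768

Remaining items: Q1, Q2, Q3, Q4, Q5 (k = 5).
ΣVar(i) = 2.62 + 0.67 + 2.43 + 0.85 + 1.02 = 7.59
Var(T) = 7.59 + 2 × 6.05 = 19.69
α (item deleted) = (5/4)·(1 − 7.59/19.69) = 0.768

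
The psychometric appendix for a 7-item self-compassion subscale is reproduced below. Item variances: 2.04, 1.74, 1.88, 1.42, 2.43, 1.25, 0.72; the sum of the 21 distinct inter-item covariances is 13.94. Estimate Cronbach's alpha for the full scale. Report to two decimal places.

α = 0.83

ΣVar(i) = 2.04 + 1.74 + 1.88 + 1.42 + 2.43 + 1.25 + 0.72 = 11.48
Sum of distinct covariances = 13.94
Var(T) = ΣVar(i) + 2·Σcov = 11.48 + 2 × 13.94 = 39.36
α = (7/6)·(1 − 11.48/39.36) = 0.83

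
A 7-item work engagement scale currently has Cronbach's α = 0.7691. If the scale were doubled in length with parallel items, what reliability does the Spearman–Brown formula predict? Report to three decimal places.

Length factor m = 2
α' = m·α / (1 + (m−1)·α)
   = 2 × 0.7691 / (1 + (2 − 1) × 0.7691)
   = 1.5382 / 1.7691 = 0.869

predicted reliability = 0.869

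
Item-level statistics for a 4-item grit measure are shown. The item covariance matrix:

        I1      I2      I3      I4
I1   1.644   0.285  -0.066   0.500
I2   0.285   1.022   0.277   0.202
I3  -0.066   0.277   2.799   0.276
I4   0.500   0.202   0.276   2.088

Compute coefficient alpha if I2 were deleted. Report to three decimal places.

Remaining items: I1, I3, I4 (k = 3).
Σσᵢ² = 1.644 + 2.799 + 2.088 = 6.531
total variance = 6.531 + 2 × 0.710 = 7.951
α (item deleted) = (3/2)·(1 − 6.531/7.951) = 0.268

α = 0.268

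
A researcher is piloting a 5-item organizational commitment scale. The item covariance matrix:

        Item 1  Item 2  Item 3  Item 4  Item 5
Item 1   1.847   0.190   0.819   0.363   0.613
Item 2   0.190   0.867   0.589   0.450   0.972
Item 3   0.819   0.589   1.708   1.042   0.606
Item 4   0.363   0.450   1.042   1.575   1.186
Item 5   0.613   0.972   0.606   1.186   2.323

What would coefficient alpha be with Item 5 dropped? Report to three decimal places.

Remaining items: Item 1, Item 2, Item 3, Item 4 (k = 4).
Σσᵢ² = 1.847 + 0.867 + 1.708 + 1.575 = 5.997
σ²_total = 5.997 + 2 × 3.453 = 12.903
α (item deleted) = (4/3)·(1 − 5.997/12.903) = 0.714

α = 0.714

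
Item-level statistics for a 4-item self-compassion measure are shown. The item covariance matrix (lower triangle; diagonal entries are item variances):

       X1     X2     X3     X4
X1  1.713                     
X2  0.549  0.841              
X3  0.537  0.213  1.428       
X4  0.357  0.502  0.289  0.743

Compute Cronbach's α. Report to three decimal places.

Cronbach's α = 0.678

Σσ²ᵢ = 1.713 + 0.841 + 1.428 + 0.743 = 4.725
Sum of the distinct covariances = 2.447
total variance = 4.725 + 2 × 2.447 = 9.619
α = (k/(k−1))·(1 − Σσ²ᵢ/total variance) = (4/3)·(1 − 4.725/9.619) = 0.678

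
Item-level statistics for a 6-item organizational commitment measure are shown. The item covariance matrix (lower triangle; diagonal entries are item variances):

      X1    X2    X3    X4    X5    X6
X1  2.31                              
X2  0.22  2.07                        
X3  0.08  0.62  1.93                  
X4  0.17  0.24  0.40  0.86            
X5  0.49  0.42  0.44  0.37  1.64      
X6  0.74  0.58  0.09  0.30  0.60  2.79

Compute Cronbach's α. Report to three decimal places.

Σσ²ᵢ = 2.31 + 2.07 + 1.93 + 0.86 + 1.64 + 2.79 = 11.60
Σ_{i<j} σ_ij = 5.76
σ²_T = 11.60 + 2 × 5.76 = 23.12
α = (k/(k−1))·(1 − Σσ²ᵢ/σ²_T) = (6/5)·(1 − 11.60/23.12) = 0.598

Cronbach's α = 0.598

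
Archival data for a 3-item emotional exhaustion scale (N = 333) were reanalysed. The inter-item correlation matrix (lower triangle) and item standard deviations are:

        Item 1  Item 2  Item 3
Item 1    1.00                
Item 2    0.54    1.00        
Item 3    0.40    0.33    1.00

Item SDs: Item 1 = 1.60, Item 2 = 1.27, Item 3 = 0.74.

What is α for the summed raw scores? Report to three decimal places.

Σσ²ᵢ = 1.60² + 1.27² + 0.74² = 4.7205
Covariances σ_ij = r_ij · s_i · s_j:
  σ(Item 1,Item 2) = 0.54 × 1.60 × 1.27 = 1.0973
  σ(Item 1,Item 3) = 0.40 × 1.60 × 0.74 = 0.4736
  σ(Item 2,Item 3) = 0.33 × 1.27 × 0.74 = 0.3101
σ²_T = Σσ²ᵢ + 2·Σσ_ij = 4.7205 + 2 × 1.8810 = 8.4825
α = (3/2)·(1 − 4.7205/8.4825) = 0.665

α = 0.665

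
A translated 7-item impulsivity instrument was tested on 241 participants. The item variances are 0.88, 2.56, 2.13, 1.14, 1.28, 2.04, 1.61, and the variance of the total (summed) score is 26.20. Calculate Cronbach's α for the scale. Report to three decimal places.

sum of item variances = 0.88 + 2.56 + 2.13 + 1.14 + 1.28 + 2.04 + 1.61 = 11.64
α = (k/(k−1))·(1 − sum of item variances/σ²_T) = (7/6)·(1 − 11.64/26.20) = 0.648

α = 0.648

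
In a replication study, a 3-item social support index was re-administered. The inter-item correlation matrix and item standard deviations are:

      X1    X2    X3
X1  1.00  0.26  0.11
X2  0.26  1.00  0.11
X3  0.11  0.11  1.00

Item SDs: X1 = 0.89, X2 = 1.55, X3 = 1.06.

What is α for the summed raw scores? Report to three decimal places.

Σσ²ᵢ = 0.89² + 1.55² + 1.06² = 4.3182
Covariances σ_ij = r_ij · s_i · s_j:
  σ(X1,X2) = 0.26 × 0.89 × 1.55 = 0.3587
  σ(X1,X3) = 0.11 × 0.89 × 1.06 = 0.1038
  σ(X2,X3) = 0.11 × 1.55 × 1.06 = 0.1807
σ²_T = Σσ²ᵢ + 2·Σσ_ij = 4.3182 + 2 × 0.6432 = 5.6046
α = (3/2)·(1 − 4.3182/5.6046) = 0.344

α = 0.344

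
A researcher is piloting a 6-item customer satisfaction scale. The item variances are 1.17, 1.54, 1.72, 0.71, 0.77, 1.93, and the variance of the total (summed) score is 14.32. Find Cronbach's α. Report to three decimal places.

α = 0.543

ΣVar(i) = 1.17 + 1.54 + 1.72 + 0.71 + 0.77 + 1.93 = 7.84
α = (k/(k−1))·(1 − ΣVar(i)/σ²_total) = (6/5)·(1 − 7.84/14.32) = 0.543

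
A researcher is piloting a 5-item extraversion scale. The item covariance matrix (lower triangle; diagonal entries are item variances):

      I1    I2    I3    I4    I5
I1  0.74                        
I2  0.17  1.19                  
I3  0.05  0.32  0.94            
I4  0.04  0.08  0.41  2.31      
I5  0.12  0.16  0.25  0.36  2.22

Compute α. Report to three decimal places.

Σσᵢ² = 0.74 + 1.19 + 0.94 + 2.31 + 2.22 = 7.40
Σ_{i<j} σ_ij = 1.96
σ²_total = 7.40 + 2 × 1.96 = 11.32
α = (k/(k−1))·(1 − Σσᵢ²/σ²_total) = (5/4)·(1 − 7.40/11.32) = 0.433

α = 0.433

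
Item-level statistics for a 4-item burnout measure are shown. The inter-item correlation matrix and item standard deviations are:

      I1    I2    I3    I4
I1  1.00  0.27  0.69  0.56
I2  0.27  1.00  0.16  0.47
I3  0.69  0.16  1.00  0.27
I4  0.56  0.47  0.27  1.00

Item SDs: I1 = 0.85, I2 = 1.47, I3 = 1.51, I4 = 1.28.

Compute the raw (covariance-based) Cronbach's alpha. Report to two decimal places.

α = 0.69

Σσ²ᵢ = 0.85² + 1.47² + 1.51² + 1.28² = 6.8019
Covariances σ_ij = r_ij · s_i · s_j:
  σ(I1,I2) = 0.27 × 0.85 × 1.47 = 0.3374
  σ(I1,I3) = 0.69 × 0.85 × 1.51 = 0.8856
  σ(I1,I4) = 0.56 × 0.85 × 1.28 = 0.6093
  σ(I2,I3) = 0.16 × 1.47 × 1.51 = 0.3552
  σ(I2,I4) = 0.47 × 1.47 × 1.28 = 0.8844
  σ(I3,I4) = 0.27 × 1.51 × 1.28 = 0.5219
σ²_T = Σσ²ᵢ + 2·Σσ_ij = 6.8019 + 2 × 3.5938 = 13.9895
α = (4/3)·(1 − 6.8019/13.9895) = 0.69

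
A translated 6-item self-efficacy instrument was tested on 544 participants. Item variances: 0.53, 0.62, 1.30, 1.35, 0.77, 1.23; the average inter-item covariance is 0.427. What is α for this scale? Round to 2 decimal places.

α = 0.83

Σσ²ᵢ = 0.53 + 0.62 + 1.30 + 1.35 + 0.77 + 1.23 = 5.80
Sum of the 15 distinct covariances = 15 × 0.427 = 6.405
Var(T) = Σσ²ᵢ + 2·Σcov = 5.80 + 2 × 6.405 = 18.610
α = (6/5)·(1 − 5.80/18.610) = 0.83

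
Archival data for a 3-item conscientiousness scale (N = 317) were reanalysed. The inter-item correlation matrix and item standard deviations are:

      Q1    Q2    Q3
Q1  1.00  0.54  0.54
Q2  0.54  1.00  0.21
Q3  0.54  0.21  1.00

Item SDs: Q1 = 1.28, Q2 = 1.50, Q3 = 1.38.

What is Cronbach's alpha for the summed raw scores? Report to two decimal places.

α = 0.68

Σσ²ᵢ = 1.28² + 1.50² + 1.38² = 5.7928
Covariances σ_ij = r_ij · s_i · s_j:
  σ(Q1,Q2) = 0.54 × 1.28 × 1.50 = 1.0368
  σ(Q1,Q3) = 0.54 × 1.28 × 1.38 = 0.9539
  σ(Q2,Q3) = 0.21 × 1.50 × 1.38 = 0.4347
σ²_T = Σσ²ᵢ + 2·Σσ_ij = 5.7928 + 2 × 2.4254 = 10.6436
α = (3/2)·(1 − 5.7928/10.6436) = 0.68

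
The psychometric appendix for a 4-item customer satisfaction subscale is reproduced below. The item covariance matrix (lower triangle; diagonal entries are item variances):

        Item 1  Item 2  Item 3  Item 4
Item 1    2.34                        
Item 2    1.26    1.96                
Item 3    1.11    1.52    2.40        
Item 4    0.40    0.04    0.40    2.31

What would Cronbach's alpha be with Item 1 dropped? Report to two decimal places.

Remaining items: Item 2, Item 3, Item 4 (k = 3).
sum of item variances = 1.96 + 2.40 + 2.31 = 6.67
Var(T) = 6.67 + 2 × 1.96 = 10.59
α (item deleted) = (3/2)·(1 − 6.67/10.59) = 0.56

α = 0.56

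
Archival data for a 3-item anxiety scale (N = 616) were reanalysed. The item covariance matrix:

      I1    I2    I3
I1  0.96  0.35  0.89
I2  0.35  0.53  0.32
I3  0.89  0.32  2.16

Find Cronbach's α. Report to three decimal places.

Cronbach's α = 0.691

Σσ²ᵢ = 0.96 + 0.53 + 2.16 = 3.65
Sum of the distinct covariances = 1.56
σ²_total = 3.65 + 2 × 1.56 = 6.77
α = (k/(k−1))·(1 − Σσ²ᵢ/σ²_total) = (3/2)·(1 − 3.65/6.77) = 0.691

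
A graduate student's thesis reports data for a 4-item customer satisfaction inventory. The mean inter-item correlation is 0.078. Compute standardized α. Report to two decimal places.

Standardized α = k·r̄ / (1 + (k−1)·r̄) = 4 × 0.078 / (1 + 3 × 0.078)
  = 0.3120 / 1.2340 = 0.25

standardized α = 0.25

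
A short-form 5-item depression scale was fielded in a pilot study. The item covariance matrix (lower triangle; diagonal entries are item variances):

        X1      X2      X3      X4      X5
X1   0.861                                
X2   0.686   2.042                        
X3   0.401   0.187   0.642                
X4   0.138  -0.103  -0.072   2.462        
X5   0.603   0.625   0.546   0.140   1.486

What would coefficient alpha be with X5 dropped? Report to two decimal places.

Remaining items: X1, X2, X3, X4 (k = 4).
sum of item variances = 0.861 + 2.042 + 0.642 + 2.462 = 6.007
Var(T) = 6.007 + 2 × 1.237 = 8.481
α (item deleted) = (4/3)·(1 − 6.007/8.481) = 0.39

α = 0.39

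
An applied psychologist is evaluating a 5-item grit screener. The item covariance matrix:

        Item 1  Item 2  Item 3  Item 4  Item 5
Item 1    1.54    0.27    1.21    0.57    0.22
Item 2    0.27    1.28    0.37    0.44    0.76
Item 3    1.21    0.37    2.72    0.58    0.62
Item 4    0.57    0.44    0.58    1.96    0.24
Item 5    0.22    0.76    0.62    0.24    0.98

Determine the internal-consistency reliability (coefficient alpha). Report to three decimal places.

Σσ²ᵢ = 1.54 + 1.28 + 2.72 + 1.96 + 0.98 = 8.48
Σ_{i<j} σ_ij = 5.28
Var(T) = 8.48 + 2 × 5.28 = 19.04
α = (k/(k−1))·(1 − Σσ²ᵢ/Var(T)) = (5/4)·(1 − 8.48/19.04) = 0.693

α = 0.693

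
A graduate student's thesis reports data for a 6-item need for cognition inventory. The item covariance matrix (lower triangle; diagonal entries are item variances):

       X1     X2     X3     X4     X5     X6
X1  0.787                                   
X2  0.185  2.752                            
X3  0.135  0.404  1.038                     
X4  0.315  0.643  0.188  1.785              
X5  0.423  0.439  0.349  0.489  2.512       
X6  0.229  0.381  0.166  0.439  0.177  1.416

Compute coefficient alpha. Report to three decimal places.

sum of item variances = 0.787 + 2.752 + 1.038 + 1.785 + 2.512 + 1.416 = 10.290
Σ_{i<j} σ_ij = 4.962
total variance = 10.290 + 2 × 4.962 = 20.214
α = (k/(k−1))·(1 − sum of item variances/total variance) = (6/5)·(1 − 10.290/20.214) = 0.589

coefficient alpha = 0.589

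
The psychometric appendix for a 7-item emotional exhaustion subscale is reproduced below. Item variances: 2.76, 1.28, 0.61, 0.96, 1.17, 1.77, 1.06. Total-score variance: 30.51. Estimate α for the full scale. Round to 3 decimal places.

α = 0.799

ΣVar(i) = 2.76 + 1.28 + 0.61 + 0.96 + 1.17 + 1.77 + 1.06 = 9.61
α = (k/(k−1))·(1 − ΣVar(i)/Var(T)) = (7/6)·(1 − 9.61/30.51) = 0.799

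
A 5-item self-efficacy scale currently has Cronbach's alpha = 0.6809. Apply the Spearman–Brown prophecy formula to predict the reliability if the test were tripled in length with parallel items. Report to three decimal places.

predicted reliability = 0.865

Length factor m = 3
α' = m·α / (1 + (m−1)·α)
   = 3 × 0.6809 / (1 + (3 − 1) × 0.6809)
   = 2.0427 / 2.3618 = 0.865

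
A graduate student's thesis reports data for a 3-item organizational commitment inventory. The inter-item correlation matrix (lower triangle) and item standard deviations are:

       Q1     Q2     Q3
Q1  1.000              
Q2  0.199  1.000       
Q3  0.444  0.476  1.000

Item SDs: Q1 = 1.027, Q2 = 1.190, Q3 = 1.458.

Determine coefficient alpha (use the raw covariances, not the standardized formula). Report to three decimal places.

Σσ²ᵢ = 1.027² + 1.190² + 1.458² = 4.5966
Covariances σ_ij = r_ij · s_i · s_j:
  σ(Q1,Q2) = 0.199 × 1.027 × 1.190 = 0.2432
  σ(Q1,Q3) = 0.444 × 1.027 × 1.458 = 0.6648
  σ(Q2,Q3) = 0.476 × 1.190 × 1.458 = 0.8259
σ²_T = Σσ²ᵢ + 2·Σσ_ij = 4.5966 + 2 × 1.7339 = 8.0644
α = (3/2)·(1 − 4.5966/8.0644) = 0.645

coefficient alpha = 0.645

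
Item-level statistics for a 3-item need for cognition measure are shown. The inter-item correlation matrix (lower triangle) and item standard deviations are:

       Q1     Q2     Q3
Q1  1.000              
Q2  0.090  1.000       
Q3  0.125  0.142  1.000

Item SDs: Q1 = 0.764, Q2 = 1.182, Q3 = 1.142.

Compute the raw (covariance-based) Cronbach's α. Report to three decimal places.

Cronbach's α = 0.283

Σσ²ᵢ = 0.764² + 1.182² + 1.142² = 3.2850
Covariances σ_ij = r_ij · s_i · s_j:
  σ(Q1,Q2) = 0.090 × 0.764 × 1.182 = 0.0813
  σ(Q1,Q3) = 0.125 × 0.764 × 1.142 = 0.1091
  σ(Q2,Q3) = 0.142 × 1.182 × 1.142 = 0.1917
σ²_T = Σσ²ᵢ + 2·Σσ_ij = 3.2850 + 2 × 0.3821 = 4.0492
α = (3/2)·(1 − 3.2850/4.0492) = 0.283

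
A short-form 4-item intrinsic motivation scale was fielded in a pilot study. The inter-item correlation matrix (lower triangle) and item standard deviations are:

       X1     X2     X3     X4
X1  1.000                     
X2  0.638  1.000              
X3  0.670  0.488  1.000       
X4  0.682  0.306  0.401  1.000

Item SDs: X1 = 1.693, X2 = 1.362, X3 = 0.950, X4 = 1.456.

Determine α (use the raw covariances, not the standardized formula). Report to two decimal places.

Σσ²ᵢ = 1.693² + 1.362² + 0.950² + 1.456² = 7.7437
Covariances σ_ij = r_ij · s_i · s_j:
  σ(X1,X2) = 0.638 × 1.693 × 1.362 = 1.4711
  σ(X1,X3) = 0.670 × 1.693 × 0.950 = 1.0776
  σ(X1,X4) = 0.682 × 1.693 × 1.456 = 1.6811
  σ(X2,X3) = 0.488 × 1.362 × 0.950 = 0.6314
  σ(X2,X4) = 0.306 × 1.362 × 1.456 = 0.6068
  σ(X3,X4) = 0.401 × 0.950 × 1.456 = 0.5547
σ²_T = Σσ²ᵢ + 2·Σσ_ij = 7.7437 + 2 × 6.0227 = 19.7891
α = (4/3)·(1 − 7.7437/19.7891) = 0.81

α = 0.81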